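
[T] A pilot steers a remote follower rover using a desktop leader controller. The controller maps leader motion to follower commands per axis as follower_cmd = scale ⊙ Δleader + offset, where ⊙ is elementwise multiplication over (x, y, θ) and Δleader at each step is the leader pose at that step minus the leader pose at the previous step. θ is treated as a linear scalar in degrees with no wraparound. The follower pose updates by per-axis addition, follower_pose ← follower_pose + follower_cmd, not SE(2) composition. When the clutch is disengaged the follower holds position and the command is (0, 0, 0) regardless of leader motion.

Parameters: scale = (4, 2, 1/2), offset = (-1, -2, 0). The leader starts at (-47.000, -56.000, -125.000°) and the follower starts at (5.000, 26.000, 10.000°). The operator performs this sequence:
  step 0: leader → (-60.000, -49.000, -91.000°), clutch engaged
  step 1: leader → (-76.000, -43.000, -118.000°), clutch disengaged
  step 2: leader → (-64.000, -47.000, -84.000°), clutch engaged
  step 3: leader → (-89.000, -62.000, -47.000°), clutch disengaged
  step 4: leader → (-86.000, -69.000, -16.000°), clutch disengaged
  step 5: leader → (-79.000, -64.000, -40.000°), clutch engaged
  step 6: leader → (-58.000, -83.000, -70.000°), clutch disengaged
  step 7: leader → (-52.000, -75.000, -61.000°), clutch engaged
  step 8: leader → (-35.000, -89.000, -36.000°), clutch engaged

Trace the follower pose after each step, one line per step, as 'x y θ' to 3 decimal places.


step 0: Δleader=(-13.000, 7.000, 34.000°), engaged; cmd=(-53.000, 12.000, 17.000°) → follower=(-48.000, 38.000, 27.000°)
step 1: Δleader=(-16.000, 6.000, -27.000°), disengaged; cmd=(0,0,0) → follower holds at (-48.000, 38.000, 27.000°)
step 2: Δleader=(12.000, -4.000, 34.000°), engaged; cmd=(47.000, -10.000, 17.000°) → follower=(-1.000, 28.000, 44.000°)
step 3: Δleader=(-25.000, -15.000, 37.000°), disengaged; cmd=(0,0,0) → follower holds at (-1.000, 28.000, 44.000°)
step 4: Δleader=(3.000, -7.000, 31.000°), disengaged; cmd=(0,0,0) → follower holds at (-1.000, 28.000, 44.000°)
step 5: Δleader=(7.000, 5.000, -24.000°), engaged; cmd=(27.000, 8.000, -12.000°) → follower=(26.000, 36.000, 32.000°)
step 6: Δleader=(21.000, -19.000, -30.000°), disengaged; cmd=(0,0,0) → follower holds at (26.000, 36.000, 32.000°)
step 7: Δleader=(6.000, 8.000, 9.000°), engaged; cmd=(23.000, 14.000, 4.500°) → follower=(49.000, 50.000, 36.500°)
step 8: Δleader=(17.000, -14.000, 25.000°), engaged; cmd=(67.000, -30.000, 12.500°) → follower=(116.000, 20.000, 49.000°)

-48.000 38.000 27.000
-48.000 38.000 27.000
-1.000 28.000 44.000
-1.000 28.000 44.000
-1.000 28.000 44.000
26.000 36.000 32.000
26.000 36.000 32.000
49.000 50.000 36.500
116.000 20.000 49.000


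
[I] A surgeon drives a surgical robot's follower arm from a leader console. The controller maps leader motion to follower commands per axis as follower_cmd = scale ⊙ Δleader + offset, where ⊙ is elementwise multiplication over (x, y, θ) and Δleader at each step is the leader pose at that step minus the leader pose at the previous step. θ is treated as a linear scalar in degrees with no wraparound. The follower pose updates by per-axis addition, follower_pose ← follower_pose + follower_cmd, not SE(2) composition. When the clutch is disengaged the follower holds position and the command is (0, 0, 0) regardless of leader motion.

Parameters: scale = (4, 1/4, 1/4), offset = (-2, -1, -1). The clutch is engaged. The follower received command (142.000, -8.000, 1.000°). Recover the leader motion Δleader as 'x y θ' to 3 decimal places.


36.000 -28.000 8.000

axis x: (142.000 − -2) / (4) = 36.000
axis y: (-8.000 − -1) / (1/4) = -28.000
axis θ: (1.000 − -1) / (1/4) = 8.000


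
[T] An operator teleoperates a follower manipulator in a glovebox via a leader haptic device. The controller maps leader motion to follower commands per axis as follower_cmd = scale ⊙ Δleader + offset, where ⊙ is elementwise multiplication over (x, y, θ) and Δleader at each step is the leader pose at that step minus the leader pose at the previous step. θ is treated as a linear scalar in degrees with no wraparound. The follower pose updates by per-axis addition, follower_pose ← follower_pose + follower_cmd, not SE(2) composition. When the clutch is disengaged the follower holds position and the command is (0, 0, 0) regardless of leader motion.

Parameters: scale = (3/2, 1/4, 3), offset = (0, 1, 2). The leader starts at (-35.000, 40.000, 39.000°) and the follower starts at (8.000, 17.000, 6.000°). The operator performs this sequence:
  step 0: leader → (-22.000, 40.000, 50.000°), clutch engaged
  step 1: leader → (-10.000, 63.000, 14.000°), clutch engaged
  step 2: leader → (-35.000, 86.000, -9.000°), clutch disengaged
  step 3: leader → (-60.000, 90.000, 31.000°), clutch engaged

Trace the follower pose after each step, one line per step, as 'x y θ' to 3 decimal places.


step 0: Δleader=(13.000, 0.000, 11.000°), engaged; cmd=(19.500, 1.000, 35.000°) → follower=(27.500, 18.000, 41.000°)
step 1: Δleader=(12.000, 23.000, -36.000°), engaged; cmd=(18.000, 6.750, -106.000°) → follower=(45.500, 24.750, -65.000°)
step 2: Δleader=(-25.000, 23.000, -23.000°), disengaged; cmd=(0,0,0) → follower holds at (45.500, 24.750, -65.000°)
step 3: Δleader=(-25.000, 4.000, 40.000°), engaged; cmd=(-37.500, 2.000, 122.000°) → follower=(8.000, 26.750, 57.000°)

27.500 18.000 41.000
45.500 24.750 -65.000
45.500 24.750 -65.000
8.000 26.750 57.000


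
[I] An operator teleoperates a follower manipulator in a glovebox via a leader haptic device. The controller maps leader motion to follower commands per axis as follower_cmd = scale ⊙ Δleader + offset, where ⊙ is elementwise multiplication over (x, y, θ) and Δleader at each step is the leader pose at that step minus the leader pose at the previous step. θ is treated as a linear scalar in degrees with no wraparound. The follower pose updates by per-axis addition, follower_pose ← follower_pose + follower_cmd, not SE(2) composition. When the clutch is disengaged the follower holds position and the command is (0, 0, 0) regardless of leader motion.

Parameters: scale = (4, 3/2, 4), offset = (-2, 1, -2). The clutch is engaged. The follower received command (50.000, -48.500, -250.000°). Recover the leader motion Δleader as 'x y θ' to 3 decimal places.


axis x: (50.000 − -2) / (4) = 13.000
axis y: (-48.500 − 1) / (3/2) = -33.000
axis θ: (-250.000 − -2) / (4) = -62.000

13.000 -33.000 -62.000


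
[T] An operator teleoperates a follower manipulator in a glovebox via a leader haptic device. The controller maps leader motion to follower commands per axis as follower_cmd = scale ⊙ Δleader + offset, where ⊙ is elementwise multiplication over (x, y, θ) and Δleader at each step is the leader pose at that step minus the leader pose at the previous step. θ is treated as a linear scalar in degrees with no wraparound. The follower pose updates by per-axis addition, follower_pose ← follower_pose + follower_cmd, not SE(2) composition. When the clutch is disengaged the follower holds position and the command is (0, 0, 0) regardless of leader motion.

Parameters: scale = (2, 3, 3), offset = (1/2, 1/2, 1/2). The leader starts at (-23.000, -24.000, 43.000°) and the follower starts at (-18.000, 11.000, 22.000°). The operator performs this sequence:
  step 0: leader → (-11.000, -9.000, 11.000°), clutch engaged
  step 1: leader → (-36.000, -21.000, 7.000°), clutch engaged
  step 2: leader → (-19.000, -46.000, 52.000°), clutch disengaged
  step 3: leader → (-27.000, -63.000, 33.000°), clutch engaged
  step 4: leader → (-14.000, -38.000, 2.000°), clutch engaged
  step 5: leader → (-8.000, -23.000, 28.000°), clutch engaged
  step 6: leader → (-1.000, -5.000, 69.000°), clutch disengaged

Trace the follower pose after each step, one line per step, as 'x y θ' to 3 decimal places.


6.500 56.500 -73.500
-43.000 21.000 -85.000
-43.000 21.000 -85.000
-58.500 -29.500 -141.500
-32.000 46.000 -234.000
-19.500 91.500 -155.500
-19.500 91.500 -155.500

step 0: Δleader=(12.000, 15.000, -32.000°), engaged; cmd=(24.500, 45.500, -95.500°) → follower=(6.500, 56.500, -73.500°)
step 1: Δleader=(-25.000, -12.000, -4.000°), engaged; cmd=(-49.500, -35.500, -11.500°) → follower=(-43.000, 21.000, -85.000°)
step 2: Δleader=(17.000, -25.000, 45.000°), disengaged; cmd=(0,0,0) → follower holds at (-43.000, 21.000, -85.000°)
step 3: Δleader=(-8.000, -17.000, -19.000°), engaged; cmd=(-15.500, -50.500, -56.500°) → follower=(-58.500, -29.500, -141.500°)
step 4: Δleader=(13.000, 25.000, -31.000°), engaged; cmd=(26.500, 75.500, -92.500°) → follower=(-32.000, 46.000, -234.000°)
step 5: Δleader=(6.000, 15.000, 26.000°), engaged; cmd=(12.500, 45.500, 78.500°) → follower=(-19.500, 91.500, -155.500°)
step 6: Δleader=(7.000, 18.000, 41.000°), disengaged; cmd=(0,0,0) → follower holds at (-19.500, 91.500, -155.500°)


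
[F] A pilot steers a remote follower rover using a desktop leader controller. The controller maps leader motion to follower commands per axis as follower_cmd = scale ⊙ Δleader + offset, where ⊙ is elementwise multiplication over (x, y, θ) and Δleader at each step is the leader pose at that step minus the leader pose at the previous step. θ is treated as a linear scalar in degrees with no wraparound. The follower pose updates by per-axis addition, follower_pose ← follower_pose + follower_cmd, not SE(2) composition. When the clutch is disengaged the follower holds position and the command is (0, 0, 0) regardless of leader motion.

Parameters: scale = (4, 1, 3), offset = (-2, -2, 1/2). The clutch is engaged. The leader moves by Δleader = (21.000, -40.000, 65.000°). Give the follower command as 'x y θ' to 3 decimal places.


axis x: 4·21.000 + -2 = 82.000
axis y: 1·-40.000 + -2 = -42.000
axis θ: 3·65.000 + 1/2 = 195.500

82.000 -42.000 195.500


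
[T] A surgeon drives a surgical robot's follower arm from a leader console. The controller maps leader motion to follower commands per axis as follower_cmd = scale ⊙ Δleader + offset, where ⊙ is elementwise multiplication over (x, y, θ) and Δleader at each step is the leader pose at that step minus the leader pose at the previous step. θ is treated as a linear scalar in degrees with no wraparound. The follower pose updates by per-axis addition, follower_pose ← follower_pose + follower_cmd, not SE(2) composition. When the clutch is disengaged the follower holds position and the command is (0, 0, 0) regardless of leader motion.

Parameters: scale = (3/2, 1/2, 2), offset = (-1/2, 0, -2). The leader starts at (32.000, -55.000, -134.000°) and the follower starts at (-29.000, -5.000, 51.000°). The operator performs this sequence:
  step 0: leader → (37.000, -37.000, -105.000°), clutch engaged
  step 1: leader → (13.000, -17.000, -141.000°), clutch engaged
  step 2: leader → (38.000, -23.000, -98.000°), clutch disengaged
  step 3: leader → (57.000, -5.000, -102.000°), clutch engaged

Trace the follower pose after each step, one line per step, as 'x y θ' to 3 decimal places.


step 0: Δleader=(5.000, 18.000, 29.000°), engaged; cmd=(7.000, 9.000, 56.000°) → follower=(-22.000, 4.000, 107.000°)
step 1: Δleader=(-24.000, 20.000, -36.000°), engaged; cmd=(-36.500, 10.000, -74.000°) → follower=(-58.500, 14.000, 33.000°)
step 2: Δleader=(25.000, -6.000, 43.000°), disengaged; cmd=(0,0,0) → follower holds at (-58.500, 14.000, 33.000°)
step 3: Δleader=(19.000, 18.000, -4.000°), engaged; cmd=(28.000, 9.000, -10.000°) → follower=(-30.500, 23.000, 23.000°)

-22.000 4.000 107.000
-58.500 14.000 33.000
-58.500 14.000 33.000
-30.500 23.000 23.000


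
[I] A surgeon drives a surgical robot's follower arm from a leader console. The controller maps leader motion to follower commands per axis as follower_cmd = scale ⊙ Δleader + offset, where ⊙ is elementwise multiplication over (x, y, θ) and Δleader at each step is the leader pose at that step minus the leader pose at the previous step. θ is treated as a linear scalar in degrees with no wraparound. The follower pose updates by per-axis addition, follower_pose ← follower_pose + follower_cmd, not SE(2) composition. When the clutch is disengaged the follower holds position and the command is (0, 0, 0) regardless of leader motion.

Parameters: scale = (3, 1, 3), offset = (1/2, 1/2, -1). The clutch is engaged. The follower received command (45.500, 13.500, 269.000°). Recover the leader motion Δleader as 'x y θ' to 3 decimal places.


15.000 13.000 90.000

axis x: (45.500 − 1/2) / (3) = 15.000
axis y: (13.500 − 1/2) / (1) = 13.000
axis θ: (269.000 − -1) / (3) = 90.000


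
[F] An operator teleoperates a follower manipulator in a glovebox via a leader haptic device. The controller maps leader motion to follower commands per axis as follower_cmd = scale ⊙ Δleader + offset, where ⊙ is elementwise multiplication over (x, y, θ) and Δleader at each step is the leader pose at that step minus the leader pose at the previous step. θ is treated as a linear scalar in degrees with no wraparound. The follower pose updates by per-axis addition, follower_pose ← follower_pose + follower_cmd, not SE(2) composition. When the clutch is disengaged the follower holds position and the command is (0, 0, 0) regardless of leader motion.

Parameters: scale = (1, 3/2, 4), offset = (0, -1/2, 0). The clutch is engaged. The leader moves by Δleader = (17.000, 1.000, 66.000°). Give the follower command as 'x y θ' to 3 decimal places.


axis x: 1·17.000 + 0 = 17.000
axis y: 3/2·1.000 + -1/2 = 1.000
axis θ: 4·66.000 + 0 = 264.000

17.000 1.000 264.000


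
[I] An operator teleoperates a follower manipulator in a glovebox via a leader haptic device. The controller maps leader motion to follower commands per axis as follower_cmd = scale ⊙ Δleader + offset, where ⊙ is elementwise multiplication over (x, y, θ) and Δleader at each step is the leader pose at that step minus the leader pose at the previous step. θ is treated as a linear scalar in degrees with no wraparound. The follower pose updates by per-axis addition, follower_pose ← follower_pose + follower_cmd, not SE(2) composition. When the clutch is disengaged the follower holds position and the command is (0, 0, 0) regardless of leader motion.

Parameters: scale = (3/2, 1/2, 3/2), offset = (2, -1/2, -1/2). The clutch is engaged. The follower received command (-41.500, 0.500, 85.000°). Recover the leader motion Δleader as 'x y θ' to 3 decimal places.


-29.000 2.000 57.000

axis x: (-41.500 − 2) / (3/2) = -29.000
axis y: (0.500 − -1/2) / (1/2) = 2.000
axis θ: (85.000 − -1/2) / (3/2) = 57.000


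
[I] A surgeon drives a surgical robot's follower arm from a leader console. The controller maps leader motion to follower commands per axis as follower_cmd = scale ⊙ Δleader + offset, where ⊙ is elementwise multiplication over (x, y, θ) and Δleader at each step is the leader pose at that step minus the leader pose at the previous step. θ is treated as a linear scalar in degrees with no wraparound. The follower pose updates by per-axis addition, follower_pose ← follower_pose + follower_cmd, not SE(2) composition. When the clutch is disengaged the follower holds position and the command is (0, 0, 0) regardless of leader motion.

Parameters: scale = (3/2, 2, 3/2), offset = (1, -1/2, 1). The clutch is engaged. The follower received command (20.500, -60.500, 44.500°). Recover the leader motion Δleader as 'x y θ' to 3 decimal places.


13.000 -30.000 29.000

axis x: (20.500 − 1) / (3/2) = 13.000
axis y: (-60.500 − -1/2) / (2) = -30.000
axis θ: (44.500 − 1) / (3/2) = 29.000


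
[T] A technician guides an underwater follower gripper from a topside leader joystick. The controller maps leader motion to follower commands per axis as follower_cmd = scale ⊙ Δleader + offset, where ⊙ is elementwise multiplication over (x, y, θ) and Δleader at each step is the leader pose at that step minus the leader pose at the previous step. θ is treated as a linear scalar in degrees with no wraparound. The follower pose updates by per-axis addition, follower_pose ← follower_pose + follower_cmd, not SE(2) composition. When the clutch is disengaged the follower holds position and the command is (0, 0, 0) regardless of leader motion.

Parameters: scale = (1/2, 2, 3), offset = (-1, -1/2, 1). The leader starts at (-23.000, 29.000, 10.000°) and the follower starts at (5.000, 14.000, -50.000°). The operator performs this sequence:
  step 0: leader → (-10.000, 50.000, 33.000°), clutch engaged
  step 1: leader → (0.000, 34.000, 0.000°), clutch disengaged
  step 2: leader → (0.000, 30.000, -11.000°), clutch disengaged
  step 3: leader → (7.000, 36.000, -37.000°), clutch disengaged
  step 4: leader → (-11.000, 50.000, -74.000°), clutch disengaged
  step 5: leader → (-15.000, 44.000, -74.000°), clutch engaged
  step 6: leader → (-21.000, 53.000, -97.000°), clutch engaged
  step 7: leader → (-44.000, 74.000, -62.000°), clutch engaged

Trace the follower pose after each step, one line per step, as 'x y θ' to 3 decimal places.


step 0: Δleader=(13.000, 21.000, 23.000°), engaged; cmd=(5.500, 41.500, 70.000°) → follower=(10.500, 55.500, 20.000°)
step 1: Δleader=(10.000, -16.000, -33.000°), disengaged; cmd=(0,0,0) → follower holds at (10.500, 55.500, 20.000°)
step 2: Δleader=(0.000, -4.000, -11.000°), disengaged; cmd=(0,0,0) → follower holds at (10.500, 55.500, 20.000°)
step 3: Δleader=(7.000, 6.000, -26.000°), disengaged; cmd=(0,0,0) → follower holds at (10.500, 55.500, 20.000°)
step 4: Δleader=(-18.000, 14.000, -37.000°), disengaged; cmd=(0,0,0) → follower holds at (10.500, 55.500, 20.000°)
step 5: Δleader=(-4.000, -6.000, 0.000°), engaged; cmd=(-3.000, -12.500, 1.000°) → follower=(7.500, 43.000, 21.000°)
step 6: Δleader=(-6.000, 9.000, -23.000°), engaged; cmd=(-4.000, 17.500, -68.000°) → follower=(3.500, 60.500, -47.000°)
step 7: Δleader=(-23.000, 21.000, 35.000°), engaged; cmd=(-12.500, 41.500, 106.000°) → follower=(-9.000, 102.000, 59.000°)

10.500 55.500 20.000
10.500 55.500 20.000
10.500 55.500 20.000
10.500 55.500 20.000
10.500 55.500 20.000
7.500 43.000 21.000
3.500 60.500 -47.000
-9.000 102.000 59.000


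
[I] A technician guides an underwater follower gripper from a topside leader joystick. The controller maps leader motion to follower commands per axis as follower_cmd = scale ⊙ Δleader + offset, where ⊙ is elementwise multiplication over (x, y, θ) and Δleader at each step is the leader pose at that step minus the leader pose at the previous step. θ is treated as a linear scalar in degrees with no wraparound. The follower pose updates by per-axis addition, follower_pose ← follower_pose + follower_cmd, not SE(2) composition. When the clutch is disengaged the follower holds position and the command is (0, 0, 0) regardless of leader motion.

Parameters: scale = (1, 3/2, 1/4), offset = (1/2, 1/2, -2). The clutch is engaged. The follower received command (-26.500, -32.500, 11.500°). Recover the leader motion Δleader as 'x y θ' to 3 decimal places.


-27.000 -22.000 54.000

axis x: (-26.500 − 1/2) / (1) = -27.000
axis y: (-32.500 − 1/2) / (3/2) = -22.000
axis θ: (11.500 − -2) / (1/4) = 54.000


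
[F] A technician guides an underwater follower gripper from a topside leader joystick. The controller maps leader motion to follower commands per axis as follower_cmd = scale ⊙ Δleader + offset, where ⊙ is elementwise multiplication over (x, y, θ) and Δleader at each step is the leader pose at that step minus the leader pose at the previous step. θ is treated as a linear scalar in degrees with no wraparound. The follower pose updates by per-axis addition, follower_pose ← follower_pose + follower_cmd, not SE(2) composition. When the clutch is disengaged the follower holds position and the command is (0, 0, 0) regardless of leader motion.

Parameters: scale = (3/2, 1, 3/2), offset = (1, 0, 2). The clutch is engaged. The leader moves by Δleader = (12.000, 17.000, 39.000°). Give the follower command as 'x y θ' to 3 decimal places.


19.000 17.000 60.500

axis x: 3/2·12.000 + 1 = 19.000
axis y: 1·17.000 + 0 = 17.000
axis θ: 3/2·39.000 + 2 = 60.500


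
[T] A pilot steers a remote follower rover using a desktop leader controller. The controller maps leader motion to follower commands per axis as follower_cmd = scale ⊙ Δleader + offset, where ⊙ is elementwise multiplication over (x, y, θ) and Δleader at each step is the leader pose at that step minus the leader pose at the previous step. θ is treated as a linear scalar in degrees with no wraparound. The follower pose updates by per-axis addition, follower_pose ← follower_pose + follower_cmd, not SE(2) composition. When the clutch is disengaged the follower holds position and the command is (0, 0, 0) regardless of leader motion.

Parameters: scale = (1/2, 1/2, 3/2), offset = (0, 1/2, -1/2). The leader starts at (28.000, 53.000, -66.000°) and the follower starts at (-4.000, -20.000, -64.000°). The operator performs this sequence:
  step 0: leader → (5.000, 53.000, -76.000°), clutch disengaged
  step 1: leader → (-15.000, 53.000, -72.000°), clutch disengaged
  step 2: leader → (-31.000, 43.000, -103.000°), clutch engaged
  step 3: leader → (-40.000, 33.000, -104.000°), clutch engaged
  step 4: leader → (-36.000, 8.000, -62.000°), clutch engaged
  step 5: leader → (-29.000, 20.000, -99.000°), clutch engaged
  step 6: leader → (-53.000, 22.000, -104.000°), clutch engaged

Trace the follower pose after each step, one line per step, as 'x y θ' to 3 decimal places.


-4.000 -20.000 -64.000
-4.000 -20.000 -64.000
-12.000 -24.500 -111.000
-16.500 -29.000 -113.000
-14.500 -41.000 -50.500
-11.000 -34.500 -106.500
-23.000 -33.000 -114.500

step 0: Δleader=(-23.000, 0.000, -10.000°), disengaged; cmd=(0,0,0) → follower holds at (-4.000, -20.000, -64.000°)
step 1: Δleader=(-20.000, 0.000, 4.000°), disengaged; cmd=(0,0,0) → follower holds at (-4.000, -20.000, -64.000°)
step 2: Δleader=(-16.000, -10.000, -31.000°), engaged; cmd=(-8.000, -4.500, -47.000°) → follower=(-12.000, -24.500, -111.000°)
step 3: Δleader=(-9.000, -10.000, -1.000°), engaged; cmd=(-4.500, -4.500, -2.000°) → follower=(-16.500, -29.000, -113.000°)
step 4: Δleader=(4.000, -25.000, 42.000°), engaged; cmd=(2.000, -12.000, 62.500°) → follower=(-14.500, -41.000, -50.500°)
step 5: Δleader=(7.000, 12.000, -37.000°), engaged; cmd=(3.500, 6.500, -56.000°) → follower=(-11.000, -34.500, -106.500°)
step 6: Δleader=(-24.000, 2.000, -5.000°), engaged; cmd=(-12.000, 1.500, -8.000°) → follower=(-23.000, -33.000, -114.500°)


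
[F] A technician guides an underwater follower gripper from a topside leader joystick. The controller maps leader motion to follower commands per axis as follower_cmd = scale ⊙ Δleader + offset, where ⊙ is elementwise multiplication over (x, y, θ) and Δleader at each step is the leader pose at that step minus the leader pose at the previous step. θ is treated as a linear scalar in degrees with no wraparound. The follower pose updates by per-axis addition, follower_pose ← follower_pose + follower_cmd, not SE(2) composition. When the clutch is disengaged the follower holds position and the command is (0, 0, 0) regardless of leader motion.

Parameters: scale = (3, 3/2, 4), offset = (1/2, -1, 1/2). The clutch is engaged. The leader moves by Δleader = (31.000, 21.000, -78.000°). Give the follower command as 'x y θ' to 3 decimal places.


93.500 30.500 -311.500

axis x: 3·31.000 + 1/2 = 93.500
axis y: 3/2·21.000 + -1 = 30.500
axis θ: 4·-78.000 + 1/2 = -311.500


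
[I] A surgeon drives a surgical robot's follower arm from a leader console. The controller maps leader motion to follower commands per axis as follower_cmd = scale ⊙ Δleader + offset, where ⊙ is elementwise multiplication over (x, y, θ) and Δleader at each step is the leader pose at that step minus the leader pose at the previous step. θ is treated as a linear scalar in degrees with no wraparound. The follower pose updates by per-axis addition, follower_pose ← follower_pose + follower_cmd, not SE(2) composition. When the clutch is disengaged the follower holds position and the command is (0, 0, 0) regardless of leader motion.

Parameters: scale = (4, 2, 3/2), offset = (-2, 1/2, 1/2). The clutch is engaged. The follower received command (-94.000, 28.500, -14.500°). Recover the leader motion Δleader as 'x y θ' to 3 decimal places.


axis x: (-94.000 − -2) / (4) = -23.000
axis y: (28.500 − 1/2) / (2) = 14.000
axis θ: (-14.500 − 1/2) / (3/2) = -10.000

-23.000 14.000 -10.000


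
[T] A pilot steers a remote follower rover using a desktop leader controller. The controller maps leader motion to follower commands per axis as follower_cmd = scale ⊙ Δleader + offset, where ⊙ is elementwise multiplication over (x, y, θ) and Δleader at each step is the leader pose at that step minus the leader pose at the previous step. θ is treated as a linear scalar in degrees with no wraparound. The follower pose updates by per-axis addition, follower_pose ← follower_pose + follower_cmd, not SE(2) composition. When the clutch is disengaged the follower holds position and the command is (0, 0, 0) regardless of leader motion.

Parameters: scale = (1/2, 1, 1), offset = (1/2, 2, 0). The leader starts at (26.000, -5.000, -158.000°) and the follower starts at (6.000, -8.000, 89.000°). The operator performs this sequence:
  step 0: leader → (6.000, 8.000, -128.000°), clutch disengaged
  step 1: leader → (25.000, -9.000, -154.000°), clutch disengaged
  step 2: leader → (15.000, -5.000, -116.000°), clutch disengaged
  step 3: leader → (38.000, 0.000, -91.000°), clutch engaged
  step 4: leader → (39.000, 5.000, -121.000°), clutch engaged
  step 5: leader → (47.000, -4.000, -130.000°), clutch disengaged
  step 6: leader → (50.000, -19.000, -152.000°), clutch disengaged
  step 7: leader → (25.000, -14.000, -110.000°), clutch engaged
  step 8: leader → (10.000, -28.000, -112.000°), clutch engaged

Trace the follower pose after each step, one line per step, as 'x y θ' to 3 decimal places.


step 0: Δleader=(-20.000, 13.000, 30.000°), disengaged; cmd=(0,0,0) → follower holds at (6.000, -8.000, 89.000°)
step 1: Δleader=(19.000, -17.000, -26.000°), disengaged; cmd=(0,0,0) → follower holds at (6.000, -8.000, 89.000°)
step 2: Δleader=(-10.000, 4.000, 38.000°), disengaged; cmd=(0,0,0) → follower holds at (6.000, -8.000, 89.000°)
step 3: Δleader=(23.000, 5.000, 25.000°), engaged; cmd=(12.000, 7.000, 25.000°) → follower=(18.000, -1.000, 114.000°)
step 4: Δleader=(1.000, 5.000, -30.000°), engaged; cmd=(1.000, 7.000, -30.000°) → follower=(19.000, 6.000, 84.000°)
step 5: Δleader=(8.000, -9.000, -9.000°), disengaged; cmd=(0,0,0) → follower holds at (19.000, 6.000, 84.000°)
step 6: Δleader=(3.000, -15.000, -22.000°), disengaged; cmd=(0,0,0) → follower holds at (19.000, 6.000, 84.000°)
step 7: Δleader=(-25.000, 5.000, 42.000°), engaged; cmd=(-12.000, 7.000, 42.000°) → follower=(7.000, 13.000, 126.000°)
step 8: Δleader=(-15.000, -14.000, -2.000°), engaged; cmd=(-7.000, -12.000, -2.000°) → follower=(0.000, 1.000, 124.000°)

6.000 -8.000 89.000
6.000 -8.000 89.000
6.000 -8.000 89.000
18.000 -1.000 114.000
19.000 6.000 84.000
19.000 6.000 84.000
19.000 6.000 84.000
7.000 13.000 126.000
0.000 1.000 124.000


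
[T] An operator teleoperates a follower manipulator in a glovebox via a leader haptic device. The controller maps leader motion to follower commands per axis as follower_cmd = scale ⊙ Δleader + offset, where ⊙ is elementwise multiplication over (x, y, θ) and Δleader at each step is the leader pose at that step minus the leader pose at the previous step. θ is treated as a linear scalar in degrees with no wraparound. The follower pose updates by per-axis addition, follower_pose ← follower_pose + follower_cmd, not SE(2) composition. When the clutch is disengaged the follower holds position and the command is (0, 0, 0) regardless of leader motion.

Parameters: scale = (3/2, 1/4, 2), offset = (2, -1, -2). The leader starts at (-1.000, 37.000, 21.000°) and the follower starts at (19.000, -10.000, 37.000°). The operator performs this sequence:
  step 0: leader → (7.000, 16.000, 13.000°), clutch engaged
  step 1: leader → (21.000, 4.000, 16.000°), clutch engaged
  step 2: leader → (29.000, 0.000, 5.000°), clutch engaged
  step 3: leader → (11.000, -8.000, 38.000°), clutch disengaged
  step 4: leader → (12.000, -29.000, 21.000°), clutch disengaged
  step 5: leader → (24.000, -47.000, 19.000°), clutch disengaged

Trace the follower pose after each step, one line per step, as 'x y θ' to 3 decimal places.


33.000 -16.250 19.000
56.000 -20.250 23.000
70.000 -22.250 -1.000
70.000 -22.250 -1.000
70.000 -22.250 -1.000
70.000 -22.250 -1.000

step 0: Δleader=(8.000, -21.000, -8.000°), engaged; cmd=(14.000, -6.250, -18.000°) → follower=(33.000, -16.250, 19.000°)
step 1: Δleader=(14.000, -12.000, 3.000°), engaged; cmd=(23.000, -4.000, 4.000°) → follower=(56.000, -20.250, 23.000°)
step 2: Δleader=(8.000, -4.000, -11.000°), engaged; cmd=(14.000, -2.000, -24.000°) → follower=(70.000, -22.250, -1.000°)
step 3: Δleader=(-18.000, -8.000, 33.000°), disengaged; cmd=(0,0,0) → follower holds at (70.000, -22.250, -1.000°)
step 4: Δleader=(1.000, -21.000, -17.000°), disengaged; cmd=(0,0,0) → follower holds at (70.000, -22.250, -1.000°)
step 5: Δleader=(12.000, -18.000, -2.000°), disengaged; cmd=(0,0,0) → follower holds at (70.000, -22.250, -1.000°)


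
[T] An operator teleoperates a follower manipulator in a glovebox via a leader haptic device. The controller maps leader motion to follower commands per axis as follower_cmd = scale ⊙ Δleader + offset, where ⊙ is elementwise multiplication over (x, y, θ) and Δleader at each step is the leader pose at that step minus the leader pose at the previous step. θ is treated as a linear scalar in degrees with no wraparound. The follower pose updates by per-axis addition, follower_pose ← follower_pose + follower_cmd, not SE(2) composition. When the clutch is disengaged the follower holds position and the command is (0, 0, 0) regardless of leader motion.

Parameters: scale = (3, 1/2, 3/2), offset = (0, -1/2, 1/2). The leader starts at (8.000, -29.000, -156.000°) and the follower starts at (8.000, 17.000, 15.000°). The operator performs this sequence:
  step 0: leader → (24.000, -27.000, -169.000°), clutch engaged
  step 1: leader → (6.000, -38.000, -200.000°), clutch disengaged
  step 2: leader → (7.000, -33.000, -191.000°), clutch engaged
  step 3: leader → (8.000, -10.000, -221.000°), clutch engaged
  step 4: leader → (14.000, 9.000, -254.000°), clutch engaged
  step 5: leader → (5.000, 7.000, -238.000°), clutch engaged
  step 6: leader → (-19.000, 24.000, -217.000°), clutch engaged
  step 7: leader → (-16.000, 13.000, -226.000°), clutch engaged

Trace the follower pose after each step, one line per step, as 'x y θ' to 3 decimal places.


56.000 17.500 -4.000
56.000 17.500 -4.000
59.000 19.500 10.000
62.000 30.500 -34.500
80.000 39.500 -83.500
53.000 38.000 -59.000
-19.000 46.000 -27.000
-10.000 40.000 -40.000

step 0: Δleader=(16.000, 2.000, -13.000°), engaged; cmd=(48.000, 0.500, -19.000°) → follower=(56.000, 17.500, -4.000°)
step 1: Δleader=(-18.000, -11.000, -31.000°), disengaged; cmd=(0,0,0) → follower holds at (56.000, 17.500, -4.000°)
step 2: Δleader=(1.000, 5.000, 9.000°), engaged; cmd=(3.000, 2.000, 14.000°) → follower=(59.000, 19.500, 10.000°)
step 3: Δleader=(1.000, 23.000, -30.000°), engaged; cmd=(3.000, 11.000, -44.500°) → follower=(62.000, 30.500, -34.500°)
step 4: Δleader=(6.000, 19.000, -33.000°), engaged; cmd=(18.000, 9.000, -49.000°) → follower=(80.000, 39.500, -83.500°)
step 5: Δleader=(-9.000, -2.000, 16.000°), engaged; cmd=(-27.000, -1.500, 24.500°) → follower=(53.000, 38.000, -59.000°)
step 6: Δleader=(-24.000, 17.000, 21.000°), engaged; cmd=(-72.000, 8.000, 32.000°) → follower=(-19.000, 46.000, -27.000°)
step 7: Δleader=(3.000, -11.000, -9.000°), engaged; cmd=(9.000, -6.000, -13.000°) → follower=(-10.000, 40.000, -40.000°)


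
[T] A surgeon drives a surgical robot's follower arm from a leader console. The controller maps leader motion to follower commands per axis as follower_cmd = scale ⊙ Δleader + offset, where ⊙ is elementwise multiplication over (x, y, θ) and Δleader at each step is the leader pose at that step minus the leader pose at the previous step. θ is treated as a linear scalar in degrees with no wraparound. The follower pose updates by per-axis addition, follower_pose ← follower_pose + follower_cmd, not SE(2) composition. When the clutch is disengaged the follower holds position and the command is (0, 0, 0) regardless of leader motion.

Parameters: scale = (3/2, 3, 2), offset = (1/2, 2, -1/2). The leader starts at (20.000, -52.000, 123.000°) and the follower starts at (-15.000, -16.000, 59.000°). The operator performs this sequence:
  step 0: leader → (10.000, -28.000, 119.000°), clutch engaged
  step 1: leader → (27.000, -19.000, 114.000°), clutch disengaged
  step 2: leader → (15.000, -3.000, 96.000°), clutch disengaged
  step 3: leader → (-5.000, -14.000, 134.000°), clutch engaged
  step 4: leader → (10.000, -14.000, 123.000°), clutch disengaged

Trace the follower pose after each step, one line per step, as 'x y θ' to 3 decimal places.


step 0: Δleader=(-10.000, 24.000, -4.000°), engaged; cmd=(-14.500, 74.000, -8.500°) → follower=(-29.500, 58.000, 50.500°)
step 1: Δleader=(17.000, 9.000, -5.000°), disengaged; cmd=(0,0,0) → follower holds at (-29.500, 58.000, 50.500°)
step 2: Δleader=(-12.000, 16.000, -18.000°), disengaged; cmd=(0,0,0) → follower holds at (-29.500, 58.000, 50.500°)
step 3: Δleader=(-20.000, -11.000, 38.000°), engaged; cmd=(-29.500, -31.000, 75.500°) → follower=(-59.000, 27.000, 126.000°)
step 4: Δleader=(15.000, 0.000, -11.000°), disengaged; cmd=(0,0,0) → follower holds at (-59.000, 27.000, 126.000°)

-29.500 58.000 50.500
-29.500 58.000 50.500
-29.500 58.000 50.500
-59.000 27.000 126.000
-59.000 27.000 126.000


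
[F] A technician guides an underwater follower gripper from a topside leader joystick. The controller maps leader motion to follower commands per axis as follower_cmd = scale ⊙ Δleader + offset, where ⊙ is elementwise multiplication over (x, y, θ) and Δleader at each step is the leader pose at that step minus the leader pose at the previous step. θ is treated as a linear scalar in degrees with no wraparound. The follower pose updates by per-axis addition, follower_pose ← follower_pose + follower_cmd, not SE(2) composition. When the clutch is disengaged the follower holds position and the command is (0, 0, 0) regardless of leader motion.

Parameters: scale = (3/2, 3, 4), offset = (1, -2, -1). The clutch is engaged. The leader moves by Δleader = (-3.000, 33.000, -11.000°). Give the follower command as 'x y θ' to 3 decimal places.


-3.500 97.000 -45.000

axis x: 3/2·-3.000 + 1 = -3.500
axis y: 3·33.000 + -2 = 97.000
axis θ: 4·-11.000 + -1 = -45.000


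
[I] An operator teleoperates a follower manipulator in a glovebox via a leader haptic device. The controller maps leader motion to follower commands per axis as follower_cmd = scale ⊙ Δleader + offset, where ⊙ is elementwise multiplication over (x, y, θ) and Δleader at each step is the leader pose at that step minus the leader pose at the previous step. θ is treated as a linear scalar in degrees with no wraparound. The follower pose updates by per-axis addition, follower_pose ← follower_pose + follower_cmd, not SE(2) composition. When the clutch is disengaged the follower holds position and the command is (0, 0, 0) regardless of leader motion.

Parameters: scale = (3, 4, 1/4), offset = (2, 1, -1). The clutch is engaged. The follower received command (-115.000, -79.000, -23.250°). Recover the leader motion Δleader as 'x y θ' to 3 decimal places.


-39.000 -20.000 -89.000

axis x: (-115.000 − 2) / (3) = -39.000
axis y: (-79.000 − 1) / (4) = -20.000
axis θ: (-23.250 − -1) / (1/4) = -89.000


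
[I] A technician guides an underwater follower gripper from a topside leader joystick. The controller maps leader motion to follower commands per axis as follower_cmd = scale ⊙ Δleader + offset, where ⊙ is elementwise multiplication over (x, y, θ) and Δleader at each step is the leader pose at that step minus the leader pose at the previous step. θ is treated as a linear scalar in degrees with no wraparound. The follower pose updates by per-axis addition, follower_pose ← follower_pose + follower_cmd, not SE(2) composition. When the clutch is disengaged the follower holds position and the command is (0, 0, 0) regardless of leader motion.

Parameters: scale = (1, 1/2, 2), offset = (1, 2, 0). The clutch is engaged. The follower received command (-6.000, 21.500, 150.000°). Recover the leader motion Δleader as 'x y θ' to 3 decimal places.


-7.000 39.000 75.000

axis x: (-6.000 − 1) / (1) = -7.000
axis y: (21.500 − 2) / (1/2) = 39.000
axis θ: (150.000 − 0) / (2) = 75.000


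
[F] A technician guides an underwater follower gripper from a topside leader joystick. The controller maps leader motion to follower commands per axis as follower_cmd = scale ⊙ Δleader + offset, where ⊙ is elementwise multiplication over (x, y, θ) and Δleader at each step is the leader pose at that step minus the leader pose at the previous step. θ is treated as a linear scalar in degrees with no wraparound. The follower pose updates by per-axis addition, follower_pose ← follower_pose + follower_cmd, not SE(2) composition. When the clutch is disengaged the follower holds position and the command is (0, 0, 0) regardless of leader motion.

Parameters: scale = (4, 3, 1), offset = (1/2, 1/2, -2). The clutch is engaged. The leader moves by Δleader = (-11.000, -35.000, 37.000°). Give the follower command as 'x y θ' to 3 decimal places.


axis x: 4·-11.000 + 1/2 = -43.500
axis y: 3·-35.000 + 1/2 = -104.500
axis θ: 1·37.000 + -2 = 35.000

-43.500 -104.500 35.000


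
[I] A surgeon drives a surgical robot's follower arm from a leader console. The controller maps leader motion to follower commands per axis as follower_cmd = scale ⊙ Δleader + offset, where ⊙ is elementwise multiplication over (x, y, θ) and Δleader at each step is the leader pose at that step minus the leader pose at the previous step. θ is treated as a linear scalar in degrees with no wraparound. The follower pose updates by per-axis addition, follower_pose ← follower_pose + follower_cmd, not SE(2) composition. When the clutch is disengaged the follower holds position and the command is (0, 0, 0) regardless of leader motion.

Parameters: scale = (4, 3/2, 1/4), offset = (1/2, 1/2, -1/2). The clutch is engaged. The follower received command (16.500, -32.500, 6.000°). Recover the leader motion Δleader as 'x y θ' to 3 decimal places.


4.000 -22.000 26.000

axis x: (16.500 − 1/2) / (4) = 4.000
axis y: (-32.500 − 1/2) / (3/2) = -22.000
axis θ: (6.000 − -1/2) / (1/4) = 26.000


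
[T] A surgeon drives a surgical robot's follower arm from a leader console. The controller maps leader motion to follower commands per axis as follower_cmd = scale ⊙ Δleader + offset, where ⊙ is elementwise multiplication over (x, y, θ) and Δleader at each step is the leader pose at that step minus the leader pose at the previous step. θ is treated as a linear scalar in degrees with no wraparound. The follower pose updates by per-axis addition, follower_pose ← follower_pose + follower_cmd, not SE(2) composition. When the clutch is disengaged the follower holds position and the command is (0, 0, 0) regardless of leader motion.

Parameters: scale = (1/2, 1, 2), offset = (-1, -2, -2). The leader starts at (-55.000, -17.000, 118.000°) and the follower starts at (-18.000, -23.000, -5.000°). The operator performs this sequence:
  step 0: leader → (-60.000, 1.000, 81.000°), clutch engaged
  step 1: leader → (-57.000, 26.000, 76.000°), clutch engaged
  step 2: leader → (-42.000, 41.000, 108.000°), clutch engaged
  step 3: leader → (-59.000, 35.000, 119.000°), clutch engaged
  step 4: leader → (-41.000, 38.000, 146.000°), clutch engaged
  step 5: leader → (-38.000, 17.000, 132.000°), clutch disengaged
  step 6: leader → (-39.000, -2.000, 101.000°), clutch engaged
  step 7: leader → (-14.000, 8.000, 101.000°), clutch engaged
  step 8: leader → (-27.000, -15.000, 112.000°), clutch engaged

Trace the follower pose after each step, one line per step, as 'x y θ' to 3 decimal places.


-21.500 -7.000 -81.000
-21.000 16.000 -93.000
-14.500 29.000 -31.000
-24.000 21.000 -11.000
-16.000 22.000 41.000
-16.000 22.000 41.000
-17.500 1.000 -23.000
-6.000 9.000 -25.000
-13.500 -16.000 -5.000

step 0: Δleader=(-5.000, 18.000, -37.000°), engaged; cmd=(-3.500, 16.000, -76.000°) → follower=(-21.500, -7.000, -81.000°)
step 1: Δleader=(3.000, 25.000, -5.000°), engaged; cmd=(0.500, 23.000, -12.000°) → follower=(-21.000, 16.000, -93.000°)
step 2: Δleader=(15.000, 15.000, 32.000°), engaged; cmd=(6.500, 13.000, 62.000°) → follower=(-14.500, 29.000, -31.000°)
step 3: Δleader=(-17.000, -6.000, 11.000°), engaged; cmd=(-9.500, -8.000, 20.000°) → follower=(-24.000, 21.000, -11.000°)
step 4: Δleader=(18.000, 3.000, 27.000°), engaged; cmd=(8.000, 1.000, 52.000°) → follower=(-16.000, 22.000, 41.000°)
step 5: Δleader=(3.000, -21.000, -14.000°), disengaged; cmd=(0,0,0) → follower holds at (-16.000, 22.000, 41.000°)
step 6: Δleader=(-1.000, -19.000, -31.000°), engaged; cmd=(-1.500, -21.000, -64.000°) → follower=(-17.500, 1.000, -23.000°)
step 7: Δleader=(25.000, 10.000, 0.000°), engaged; cmd=(11.500, 8.000, -2.000°) → follower=(-6.000, 9.000, -25.000°)
step 8: Δleader=(-13.000, -23.000, 11.000°), engaged; cmd=(-7.500, -25.000, 20.000°) → follower=(-13.500, -16.000, -5.000°)
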